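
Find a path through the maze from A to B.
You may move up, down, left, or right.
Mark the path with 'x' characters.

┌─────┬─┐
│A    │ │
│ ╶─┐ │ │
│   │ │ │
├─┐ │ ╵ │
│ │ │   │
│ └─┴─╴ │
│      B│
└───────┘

Finding the shortest path through the maze:
Path length: 6 steps
Directions: right → right → down → down → right → down

Solution:

┌─────┬─┐
│A x x│ │
│ ╶─┐ │ │
│   │x│ │
├─┐ │ ╵ │
│ │ │x x│
│ └─┴─╴ │
│      B│
└───────┘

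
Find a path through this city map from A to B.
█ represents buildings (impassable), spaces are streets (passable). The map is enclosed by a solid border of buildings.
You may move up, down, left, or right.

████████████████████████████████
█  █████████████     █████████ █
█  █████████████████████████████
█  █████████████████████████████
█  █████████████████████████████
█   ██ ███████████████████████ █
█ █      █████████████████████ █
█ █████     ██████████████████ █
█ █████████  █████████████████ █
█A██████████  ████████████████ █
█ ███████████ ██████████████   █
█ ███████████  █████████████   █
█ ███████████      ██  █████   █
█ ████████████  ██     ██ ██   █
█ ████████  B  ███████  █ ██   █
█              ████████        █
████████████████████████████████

Finding the shortest path from A to B:
Movement: cardinal only
Path length: 18 steps
Directions: down → down → down → down → down → down → right → right → right → right → right → right → right → right → right → up → right → right

Solution:

████████████████████████████████
█  █████████████     █████████ █
█  █████████████████████████████
█  █████████████████████████████
█  █████████████████████████████
█   ██ ███████████████████████ █
█ █      █████████████████████ █
█ █████     ██████████████████ █
█ █████████  █████████████████ █
█A██████████  ████████████████ █
█↓███████████ ██████████████   █
█↓███████████  █████████████   █
█↓███████████      ██  █████   █
█↓████████████  ██     ██ ██   █
█↓████████↱→B  ███████  █ ██   █
█↳→→→→→→→→↑    ████████        █
████████████████████████████████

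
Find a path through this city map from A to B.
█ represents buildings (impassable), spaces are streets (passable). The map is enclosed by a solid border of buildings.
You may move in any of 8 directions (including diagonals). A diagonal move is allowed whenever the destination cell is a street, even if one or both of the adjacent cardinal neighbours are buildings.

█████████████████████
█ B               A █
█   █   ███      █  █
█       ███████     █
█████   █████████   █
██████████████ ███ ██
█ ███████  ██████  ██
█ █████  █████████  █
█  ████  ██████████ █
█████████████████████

Finding the shortest path from A to B:
Movement: 8-directional
Path length: 16 steps
Directions: left → left → left → left → left → left → left → left → left → left → left → left → left → left → left → left

Solution:

█████████████████████
█ B←←←←←←←←←←←←←←←A █
█   █   ███      █  █
█       ███████     █
█████   █████████   █
██████████████ ███ ██
█ ███████  ██████  ██
█ █████  █████████  █
█  ████  ██████████ █
█████████████████████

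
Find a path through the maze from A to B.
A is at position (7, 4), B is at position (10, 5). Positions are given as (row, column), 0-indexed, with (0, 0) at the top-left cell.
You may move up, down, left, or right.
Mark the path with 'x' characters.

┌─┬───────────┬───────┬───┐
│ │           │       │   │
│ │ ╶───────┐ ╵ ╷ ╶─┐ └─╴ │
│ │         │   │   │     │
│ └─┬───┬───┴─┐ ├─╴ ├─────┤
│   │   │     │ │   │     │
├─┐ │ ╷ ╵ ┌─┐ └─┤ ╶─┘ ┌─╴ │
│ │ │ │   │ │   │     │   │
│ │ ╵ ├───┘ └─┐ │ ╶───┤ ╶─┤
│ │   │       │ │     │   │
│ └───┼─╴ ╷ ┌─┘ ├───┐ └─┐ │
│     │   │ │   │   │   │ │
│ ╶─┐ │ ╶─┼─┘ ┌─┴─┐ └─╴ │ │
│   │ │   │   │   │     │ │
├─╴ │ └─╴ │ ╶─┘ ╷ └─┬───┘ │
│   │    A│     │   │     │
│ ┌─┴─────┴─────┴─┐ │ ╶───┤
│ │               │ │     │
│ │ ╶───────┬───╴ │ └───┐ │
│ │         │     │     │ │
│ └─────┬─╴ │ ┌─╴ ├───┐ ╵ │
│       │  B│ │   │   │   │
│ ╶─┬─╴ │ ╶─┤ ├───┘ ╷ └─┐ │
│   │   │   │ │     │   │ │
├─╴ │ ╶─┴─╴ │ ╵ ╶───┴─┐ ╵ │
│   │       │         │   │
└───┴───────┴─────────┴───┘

Finding the shortest path from (7, 4) to (10, 5):
Path length: 26 steps
Directions: left → left → up → up → left → left → down → right → down → left → down → down → down → right → right → right → down → left → down → right → right → right → up → left → up → right

Solution:

┌─┬───────────┬───────┬───┐
│ │           │       │   │
│ │ ╶───────┐ ╵ ╷ ╶─┐ └─╴ │
│ │         │   │   │     │
│ └─┬───┬───┴─┐ ├─╴ ├─────┤
│   │   │     │ │   │     │
├─┐ │ ╷ ╵ ┌─┐ └─┤ ╶─┘ ┌─╴ │
│ │ │ │   │ │   │     │   │
│ │ ╵ ├───┘ └─┐ │ ╶───┤ ╶─┤
│ │   │       │ │     │   │
│ └───┼─╴ ╷ ┌─┘ ├───┐ └─┐ │
│x x x│   │ │   │   │   │ │
│ ╶─┐ │ ╶─┼─┘ ┌─┴─┐ └─╴ │ │
│x x│x│   │   │   │     │ │
├─╴ │ └─╴ │ ╶─┘ ╷ └─┬───┘ │
│x x│x x A│     │   │     │
│ ┌─┴─────┴─────┴─┐ │ ╶───┤
│x│               │ │     │
│ │ ╶───────┬───╴ │ └───┐ │
│x│         │     │     │ │
│ └─────┬─╴ │ ┌─╴ ├───┐ ╵ │
│x x x x│x B│ │   │   │   │
│ ╶─┬─╴ │ ╶─┤ ├───┘ ╷ └─┐ │
│   │x x│x x│ │     │   │ │
├─╴ │ ╶─┴─╴ │ ╵ ╶───┴─┐ ╵ │
│   │x x x x│         │   │
└───┴───────┴─────────┴───┘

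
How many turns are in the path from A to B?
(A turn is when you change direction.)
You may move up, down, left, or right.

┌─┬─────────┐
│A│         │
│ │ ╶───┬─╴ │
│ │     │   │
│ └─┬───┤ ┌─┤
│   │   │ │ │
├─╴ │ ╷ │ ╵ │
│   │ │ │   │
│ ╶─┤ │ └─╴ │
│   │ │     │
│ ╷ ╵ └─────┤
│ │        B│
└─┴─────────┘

Directions: down, down, right, down, left, down, right, down, right, right, right, right
Number of turns: 7

Solution:

┌─┬─────────┐
│A│         │
│ │ ╶───┬─╴ │
│↓│     │   │
│ └─┬───┤ ┌─┤
│↳ ↓│   │ │ │
├─╴ │ ╷ │ ╵ │
│↓ ↲│ │ │   │
│ ╶─┤ │ └─╴ │
│↳ ↓│ │     │
│ ╷ ╵ └─────┤
│ │↳ → → → B│
└─┴─────────┘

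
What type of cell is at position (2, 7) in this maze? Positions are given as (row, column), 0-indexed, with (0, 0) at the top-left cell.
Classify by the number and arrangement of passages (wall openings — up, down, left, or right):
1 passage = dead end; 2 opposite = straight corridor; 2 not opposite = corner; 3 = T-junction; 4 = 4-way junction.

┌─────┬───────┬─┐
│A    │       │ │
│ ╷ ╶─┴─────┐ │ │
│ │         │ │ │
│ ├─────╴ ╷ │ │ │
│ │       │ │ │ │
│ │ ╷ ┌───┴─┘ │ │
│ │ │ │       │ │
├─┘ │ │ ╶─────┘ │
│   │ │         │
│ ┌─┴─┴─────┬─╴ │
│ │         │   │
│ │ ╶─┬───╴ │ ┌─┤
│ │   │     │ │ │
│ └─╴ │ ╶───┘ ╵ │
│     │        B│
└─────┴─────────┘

Checking cell at (2, 7):
Number of passages: 2
Cell type: straight corridor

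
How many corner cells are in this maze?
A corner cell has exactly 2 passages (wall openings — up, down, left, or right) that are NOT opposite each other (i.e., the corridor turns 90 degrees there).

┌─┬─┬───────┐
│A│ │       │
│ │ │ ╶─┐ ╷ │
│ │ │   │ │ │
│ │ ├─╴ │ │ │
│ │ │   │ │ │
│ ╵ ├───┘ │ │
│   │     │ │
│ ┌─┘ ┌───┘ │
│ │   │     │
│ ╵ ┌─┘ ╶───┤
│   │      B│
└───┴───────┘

Counting corner cells (2 non-opposite passages):
Total corners: 14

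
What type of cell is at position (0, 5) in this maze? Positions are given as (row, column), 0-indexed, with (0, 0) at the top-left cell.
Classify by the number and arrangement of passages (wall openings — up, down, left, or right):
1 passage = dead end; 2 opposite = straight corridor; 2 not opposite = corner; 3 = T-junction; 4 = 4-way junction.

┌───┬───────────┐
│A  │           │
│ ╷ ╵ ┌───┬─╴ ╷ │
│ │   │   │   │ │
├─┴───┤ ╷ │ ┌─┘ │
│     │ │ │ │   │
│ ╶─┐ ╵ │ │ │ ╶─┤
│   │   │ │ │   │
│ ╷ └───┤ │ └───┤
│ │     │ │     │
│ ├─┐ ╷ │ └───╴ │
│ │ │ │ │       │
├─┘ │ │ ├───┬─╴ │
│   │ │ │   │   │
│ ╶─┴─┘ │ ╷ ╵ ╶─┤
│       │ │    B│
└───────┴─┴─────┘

Checking cell at (0, 5):
Number of passages: 2
Cell type: straight corridor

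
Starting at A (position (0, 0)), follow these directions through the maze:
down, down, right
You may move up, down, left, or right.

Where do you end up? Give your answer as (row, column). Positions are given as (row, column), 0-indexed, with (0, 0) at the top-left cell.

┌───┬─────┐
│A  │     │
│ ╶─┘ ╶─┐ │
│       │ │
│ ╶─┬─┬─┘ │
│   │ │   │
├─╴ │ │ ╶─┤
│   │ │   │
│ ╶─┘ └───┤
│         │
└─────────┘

Following directions step by step:
Start: (0, 0)
  down: (0, 0) → (1, 0)
  down: (1, 0) → (2, 0)
  right: (2, 0) → (2, 1)
Final position: (2, 1)

Path taken:

┌───┬─────┐
│A  │     │
│ ╶─┘ ╶─┐ │
│↓      │ │
│ ╶─┬─┬─┘ │
│↳ B│ │   │
├─╴ │ │ ╶─┤
│   │ │   │
│ ╶─┘ └───┤
│         │
└─────────┘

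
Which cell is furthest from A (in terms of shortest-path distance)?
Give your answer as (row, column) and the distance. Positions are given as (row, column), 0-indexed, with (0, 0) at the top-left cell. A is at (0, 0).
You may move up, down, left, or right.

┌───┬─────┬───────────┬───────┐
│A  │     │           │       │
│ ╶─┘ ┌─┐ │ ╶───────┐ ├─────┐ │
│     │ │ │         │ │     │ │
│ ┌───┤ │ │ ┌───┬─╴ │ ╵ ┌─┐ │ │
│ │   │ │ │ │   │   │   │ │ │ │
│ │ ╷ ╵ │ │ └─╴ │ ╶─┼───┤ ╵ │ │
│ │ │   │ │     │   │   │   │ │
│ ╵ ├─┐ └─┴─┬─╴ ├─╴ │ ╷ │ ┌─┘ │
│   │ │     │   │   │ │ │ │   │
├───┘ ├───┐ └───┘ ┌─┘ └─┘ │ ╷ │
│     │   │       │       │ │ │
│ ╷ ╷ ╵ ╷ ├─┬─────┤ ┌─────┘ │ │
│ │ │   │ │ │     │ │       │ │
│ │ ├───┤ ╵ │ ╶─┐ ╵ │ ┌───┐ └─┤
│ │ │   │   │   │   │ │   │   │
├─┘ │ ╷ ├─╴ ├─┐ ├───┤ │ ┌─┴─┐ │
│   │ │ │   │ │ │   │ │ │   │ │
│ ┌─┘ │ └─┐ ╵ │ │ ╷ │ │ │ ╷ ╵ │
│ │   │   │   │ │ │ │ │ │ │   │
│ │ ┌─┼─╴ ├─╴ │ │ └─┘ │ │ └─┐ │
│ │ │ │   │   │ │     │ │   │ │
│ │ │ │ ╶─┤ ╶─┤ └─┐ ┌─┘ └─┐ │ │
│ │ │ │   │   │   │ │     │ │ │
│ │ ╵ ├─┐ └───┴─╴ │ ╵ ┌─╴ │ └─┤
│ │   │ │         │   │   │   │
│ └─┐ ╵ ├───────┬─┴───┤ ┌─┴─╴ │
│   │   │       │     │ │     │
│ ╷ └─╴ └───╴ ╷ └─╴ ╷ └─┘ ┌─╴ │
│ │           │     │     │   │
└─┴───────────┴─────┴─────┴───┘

Computing BFS distances from A to all cells:
Furthest cell: (7, 12)
Distance: 133 steps

Path from A to the furthest cell:

┌───┬─────┬───────────┬───────┐
│A  │     │↱ → → → → ↓│       │
│ ╶─┘ ┌─┐ │ ╶───────┐ ├─────┐ │
│↓    │ │ │↑ ← ← ← ↰│↓│↱ → ↓│ │
│ ┌───┤ │ │ ┌───┬─╴ │ ╵ ┌─┐ │ │
│↓│↱ ↓│ │ │ │   │↱ ↑│↳ ↑│ │↓│ │
│ │ ╷ ╵ │ │ └─╴ │ ╶─┼───┤ ╵ │ │
│↓│↑│↳ ↓│ │     │↑ ↰│   │↓ ↲│ │
│ ╵ ├─┐ └─┴─┬─╴ ├─╴ │ ╷ │ ┌─┘ │
│↳ ↑│ │↳ → ↓│   │↱ ↑│ │ │↓│   │
├───┘ ├───┐ └───┘ ┌─┘ └─┘ │ ╷ │
│     │   │↳ → → ↑│↓ ← ← ↲│ │ │
│ ╷ ╷ ╵ ╷ ├─┬─────┤ ┌─────┘ │ │
│ │ │   │ │ │↓ ← ↰│↓│↓ ← ← ↰│ │
│ │ ├───┤ ╵ │ ╶─┐ ╵ │ ┌───┐ └─┤
│ │ │↓ ↰│   │↳ ↓│↑ ↲│↓│↱ B│↑ ↰│
├─┘ │ ╷ ├─╴ ├─┐ ├───┤ │ ┌─┴─┐ │
│   │↓│↑│   │ │↓│   │↓│↑│↱ ↓│↑│
│ ┌─┘ │ └─┐ ╵ │ │ ╷ │ │ │ ╷ ╵ │
│ │↓ ↲│↑ ↰│   │↓│ │ │↓│↑│↑│↳ ↑│
│ │ ┌─┼─╴ ├─╴ │ │ └─┘ │ │ └─┐ │
│ │↓│ │↱ ↑│   │↓│  ↓ ↲│↑│↑ ↰│ │
│ │ │ │ ╶─┤ ╶─┤ └─┐ ┌─┘ └─┐ │ │
│ │↓│ │↑ ↰│   │↳ ↓│↓│↱ ↑  │↑│ │
│ │ ╵ ├─┐ └───┴─╴ │ ╵ ┌─╴ │ └─┤
│ │↳ ↓│ │↑ ← ← ← ↲│↳ ↑│   │↑ ↰│
│ └─┐ ╵ ├───────┬─┴───┤ ┌─┴─╴ │
│   │↳ ↓│    ↱ ↓│  ↱ ↓│ │↱ → ↑│
│ ╷ └─╴ └───╴ ╷ └─╴ ╷ └─┘ ┌─╴ │
│ │    ↳ → → ↑│↳ → ↑│↳ → ↑│   │
└─┴───────────┴─────┴─────┴───┘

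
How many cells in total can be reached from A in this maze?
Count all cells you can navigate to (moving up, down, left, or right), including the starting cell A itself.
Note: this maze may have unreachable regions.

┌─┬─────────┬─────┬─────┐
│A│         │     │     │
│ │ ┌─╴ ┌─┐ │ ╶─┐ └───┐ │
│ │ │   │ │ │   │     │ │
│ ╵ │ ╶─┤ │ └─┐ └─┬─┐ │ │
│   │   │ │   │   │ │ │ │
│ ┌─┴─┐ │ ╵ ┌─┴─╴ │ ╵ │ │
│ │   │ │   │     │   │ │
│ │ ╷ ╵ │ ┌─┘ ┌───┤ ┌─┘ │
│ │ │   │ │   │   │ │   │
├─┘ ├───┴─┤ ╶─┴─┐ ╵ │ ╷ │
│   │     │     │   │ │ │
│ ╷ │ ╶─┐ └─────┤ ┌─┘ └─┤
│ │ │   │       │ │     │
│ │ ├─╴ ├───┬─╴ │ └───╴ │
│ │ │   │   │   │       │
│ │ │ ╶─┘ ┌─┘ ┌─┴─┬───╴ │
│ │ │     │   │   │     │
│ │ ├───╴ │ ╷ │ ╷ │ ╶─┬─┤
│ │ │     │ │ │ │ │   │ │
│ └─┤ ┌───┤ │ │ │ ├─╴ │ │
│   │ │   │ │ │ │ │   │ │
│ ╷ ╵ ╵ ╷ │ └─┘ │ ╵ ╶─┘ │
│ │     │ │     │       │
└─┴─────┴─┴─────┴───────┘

Using BFS/flood-fill to find all reachable cells from A:
Maze size: 12 × 12 = 144 total cells
All cells are reachable — the maze is fully connected.
Reachable cells: 144

Reachable region (· marks reachable cells):

┌─┬─────────┬─────┬─────┐
│A│· · · · ·│· · ·│· · ·│
│ │ ┌─╴ ┌─┐ │ ╶─┐ └───┐ │
│·│·│· ·│·│·│· ·│· · ·│·│
│ ╵ │ ╶─┤ │ └─┐ └─┬─┐ │ │
│· ·│· ·│·│· ·│· ·│·│·│·│
│ ┌─┴─┐ │ ╵ ┌─┴─╴ │ ╵ │ │
│·│· ·│·│· ·│· · ·│· ·│·│
│ │ ╷ ╵ │ ┌─┘ ┌───┤ ┌─┘ │
│·│·│· ·│·│· ·│· ·│·│· ·│
├─┘ ├───┴─┤ ╶─┴─┐ ╵ │ ╷ │
│· ·│· · ·│· · ·│· ·│·│·│
│ ╷ │ ╶─┐ └─────┤ ┌─┘ └─┤
│·│·│· ·│· · · ·│·│· · ·│
│ │ ├─╴ ├───┬─╴ │ └───╴ │
│·│·│· ·│· ·│· ·│· · · ·│
│ │ │ ╶─┘ ┌─┘ ┌─┴─┬───╴ │
│·│·│· · ·│· ·│· ·│· · ·│
│ │ ├───╴ │ ╷ │ ╷ │ ╶─┬─┤
│·│·│· · ·│·│·│·│·│· ·│·│
│ └─┤ ┌───┤ │ │ │ ├─╴ │ │
│· ·│·│· ·│·│·│·│·│· ·│·│
│ ╷ ╵ ╵ ╷ │ └─┘ │ ╵ ╶─┘ │
│·│· · ·│·│· · ·│· · · ·│
└─┴─────┴─┴─────┴───────┘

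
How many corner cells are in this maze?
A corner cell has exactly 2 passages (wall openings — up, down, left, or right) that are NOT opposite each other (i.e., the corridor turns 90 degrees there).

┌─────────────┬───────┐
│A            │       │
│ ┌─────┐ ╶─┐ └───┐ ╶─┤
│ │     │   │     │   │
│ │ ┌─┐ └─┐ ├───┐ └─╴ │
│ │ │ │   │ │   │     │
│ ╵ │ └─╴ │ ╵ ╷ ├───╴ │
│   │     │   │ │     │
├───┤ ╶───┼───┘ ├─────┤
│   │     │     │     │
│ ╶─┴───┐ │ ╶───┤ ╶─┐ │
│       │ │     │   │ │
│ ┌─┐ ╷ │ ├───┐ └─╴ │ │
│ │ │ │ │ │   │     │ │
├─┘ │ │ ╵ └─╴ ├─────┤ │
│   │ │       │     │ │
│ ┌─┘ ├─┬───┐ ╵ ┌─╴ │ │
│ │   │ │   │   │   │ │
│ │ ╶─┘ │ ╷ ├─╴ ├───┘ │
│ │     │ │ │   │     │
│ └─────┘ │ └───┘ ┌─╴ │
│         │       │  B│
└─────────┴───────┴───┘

Counting corner cells (2 non-opposite passages):
Total corners: 56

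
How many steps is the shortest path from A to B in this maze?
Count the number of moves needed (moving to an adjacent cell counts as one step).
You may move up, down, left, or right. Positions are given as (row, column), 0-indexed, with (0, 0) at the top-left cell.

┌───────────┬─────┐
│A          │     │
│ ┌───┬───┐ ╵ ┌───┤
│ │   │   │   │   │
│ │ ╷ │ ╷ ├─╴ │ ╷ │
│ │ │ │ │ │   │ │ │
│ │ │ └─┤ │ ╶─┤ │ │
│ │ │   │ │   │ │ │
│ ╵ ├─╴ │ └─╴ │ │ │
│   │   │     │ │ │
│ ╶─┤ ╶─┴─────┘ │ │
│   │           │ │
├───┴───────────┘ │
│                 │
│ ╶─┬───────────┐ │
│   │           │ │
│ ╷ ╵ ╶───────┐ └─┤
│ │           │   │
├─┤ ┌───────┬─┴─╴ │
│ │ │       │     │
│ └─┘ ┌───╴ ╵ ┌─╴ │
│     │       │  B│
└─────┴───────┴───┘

Using BFS to find shortest path:
Start: (0, 0), End: (10, 8)
Path found:
(0,0) → (1,0) → (2,0) → (3,0) → (4,0) → (4,1) → (3,1) → (2,1) → (1,1) → (1,2) → (2,2) → (3,2) → (3,3) → (4,3) → (4,2) → (5,2) → (5,3) → (5,4) → (5,5) → (5,6) → (5,7) → (4,7) → (3,7) → (2,7) → (1,7) → (1,8) → (2,8) → (3,8) → (4,8) → (5,8) → (6,8) → (6,7) → (6,6) → (6,5) → (6,4) → (6,3) → (6,2) → (6,1) → (6,0) → (7,0) → (7,1) → (8,1) → (8,2) → (7,2) → (7,3) → (7,4) → (7,5) → (7,6) → (7,7) → (8,7) → (8,8) → (9,8) → (10,8)
Number of steps: 52

Solution:

┌───────────┬─────┐
│A          │     │
│ ┌───┬───┐ ╵ ┌───┤
│↓│↱ ↓│   │   │↱ ↓│
│ │ ╷ │ ╷ ├─╴ │ ╷ │
│↓│↑│↓│ │ │   │↑│↓│
│ │ │ └─┤ │ ╶─┤ │ │
│↓│↑│↳ ↓│ │   │↑│↓│
│ ╵ ├─╴ │ └─╴ │ │ │
│↳ ↑│↓ ↲│     │↑│↓│
│ ╶─┤ ╶─┴─────┘ │ │
│   │↳ → → → → ↑│↓│
├───┴───────────┘ │
│↓ ← ← ← ← ← ← ← ↲│
│ ╶─┬───────────┐ │
│↳ ↓│↱ → → → → ↓│ │
│ ╷ ╵ ╶───────┐ └─┤
│ │↳ ↑        │↳ ↓│
├─┤ ┌───────┬─┴─╴ │
│ │ │       │    ↓│
│ └─┘ ┌───╴ ╵ ┌─╴ │
│     │       │  B│
└─────┴───────┴───┘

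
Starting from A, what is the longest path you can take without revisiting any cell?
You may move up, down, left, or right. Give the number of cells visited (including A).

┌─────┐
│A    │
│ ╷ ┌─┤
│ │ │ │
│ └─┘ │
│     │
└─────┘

Finding longest simple path using DFS:
Start: (0, 0)
Longest path visits 6 cells
Path: A → down → down → right → right → up

Solution:

┌─────┐
│A    │
│ ╷ ┌─┤
│↓│ │B│
│ └─┘ │
│↳ → ↑│
└─────┘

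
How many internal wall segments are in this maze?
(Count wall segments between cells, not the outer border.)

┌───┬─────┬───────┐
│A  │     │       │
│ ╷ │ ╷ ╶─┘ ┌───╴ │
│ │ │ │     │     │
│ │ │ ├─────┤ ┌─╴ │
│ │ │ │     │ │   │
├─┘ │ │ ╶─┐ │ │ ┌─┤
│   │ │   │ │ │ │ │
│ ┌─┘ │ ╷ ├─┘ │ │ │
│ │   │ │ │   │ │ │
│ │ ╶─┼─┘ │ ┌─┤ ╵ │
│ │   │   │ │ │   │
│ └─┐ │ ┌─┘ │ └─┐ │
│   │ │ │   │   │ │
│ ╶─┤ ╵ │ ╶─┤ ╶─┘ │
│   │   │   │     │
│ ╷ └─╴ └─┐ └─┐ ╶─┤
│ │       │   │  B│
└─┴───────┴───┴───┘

Counting internal wall segments:
Total internal walls: 64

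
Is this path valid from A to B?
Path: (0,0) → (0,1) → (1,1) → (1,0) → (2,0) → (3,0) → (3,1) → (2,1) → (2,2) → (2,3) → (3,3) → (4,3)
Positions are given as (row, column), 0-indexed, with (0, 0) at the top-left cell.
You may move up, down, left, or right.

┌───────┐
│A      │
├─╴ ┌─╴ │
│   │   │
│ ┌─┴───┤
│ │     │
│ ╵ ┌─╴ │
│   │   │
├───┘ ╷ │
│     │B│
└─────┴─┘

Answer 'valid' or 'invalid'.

Checking path validity:
Result: All consecutive moves are passable.

valid

Correct solution:

┌───────┐
│A ↓    │
├─╴ ┌─╴ │
│↓ ↲│   │
│ ┌─┴───┤
│↓│↱ → ↓│
│ ╵ ┌─╴ │
│↳ ↑│  ↓│
├───┘ ╷ │
│     │B│
└─────┴─┘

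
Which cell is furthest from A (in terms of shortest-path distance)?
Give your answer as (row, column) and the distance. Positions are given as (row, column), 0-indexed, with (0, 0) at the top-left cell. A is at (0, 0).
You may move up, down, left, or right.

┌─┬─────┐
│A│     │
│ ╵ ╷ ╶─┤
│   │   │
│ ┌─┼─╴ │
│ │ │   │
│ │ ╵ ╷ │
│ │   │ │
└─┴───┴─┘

Computing BFS distances from A to all cells:
Furthest cell: (2, 1)
Distance: 11 steps

Path from A to the furthest cell:

┌─┬─────┐
│A│↱ ↓  │
│ ╵ ╷ ╶─┤
│↳ ↑│↳ ↓│
│ ┌─┼─╴ │
│ │B│↓ ↲│
│ │ ╵ ╷ │
│ │↑ ↲│ │
└─┴───┴─┘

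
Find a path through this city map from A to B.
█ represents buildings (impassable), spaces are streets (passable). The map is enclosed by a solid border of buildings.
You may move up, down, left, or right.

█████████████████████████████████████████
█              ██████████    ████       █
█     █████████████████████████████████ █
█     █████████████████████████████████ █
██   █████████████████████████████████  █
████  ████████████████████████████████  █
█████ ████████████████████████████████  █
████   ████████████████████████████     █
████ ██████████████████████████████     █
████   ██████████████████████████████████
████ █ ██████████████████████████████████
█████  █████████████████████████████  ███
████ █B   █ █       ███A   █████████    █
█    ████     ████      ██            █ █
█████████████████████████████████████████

Finding the shortest path from A to B:
Movement: cardinal only
Path length: 21 steps
Directions: down → left → left → left → left → up → left → left → left → left → left → left → down → left → left → left → left → up → left → left → left

Solution:

█████████████████████████████████████████
█              ██████████    ████       █
█     █████████████████████████████████ █
█     █████████████████████████████████ █
██   █████████████████████████████████  █
████  ████████████████████████████████  █
█████ ████████████████████████████████  █
████   ████████████████████████████     █
████ ██████████████████████████████     █
████   ██████████████████████████████████
████ █ ██████████████████████████████████
█████  █████████████████████████████  ███
████ █B←←↰█ █↓←←←←←↰███A   █████████    █
█    ████↑←←←↲████ ↑←←←↲██            █ █
█████████████████████████████████████████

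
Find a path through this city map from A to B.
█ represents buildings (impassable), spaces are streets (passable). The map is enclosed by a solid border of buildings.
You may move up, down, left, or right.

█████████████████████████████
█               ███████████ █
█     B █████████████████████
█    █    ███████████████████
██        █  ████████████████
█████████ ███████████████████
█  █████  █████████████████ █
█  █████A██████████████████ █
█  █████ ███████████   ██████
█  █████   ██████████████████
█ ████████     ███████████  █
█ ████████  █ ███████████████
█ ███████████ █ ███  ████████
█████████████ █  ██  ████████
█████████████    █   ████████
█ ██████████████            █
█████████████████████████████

Finding the shortest path from A to B:
Movement: cardinal only
Path length: 9 steps
Directions: up → right → up → up → up → left → left → up → left

Solution:

█████████████████████████████
█               ███████████ █
█     B↰█████████████████████
█    █ ↑←↰███████████████████
██       ↑█  ████████████████
█████████↑███████████████████
█  █████↱↑█████████████████ █
█  █████A██████████████████ █
█  █████ ███████████   ██████
█  █████   ██████████████████
█ ████████     ███████████  █
█ ████████  █ ███████████████
█ ███████████ █ ███  ████████
█████████████ █  ██  ████████
█████████████    █   ████████
█ ██████████████            █
█████████████████████████████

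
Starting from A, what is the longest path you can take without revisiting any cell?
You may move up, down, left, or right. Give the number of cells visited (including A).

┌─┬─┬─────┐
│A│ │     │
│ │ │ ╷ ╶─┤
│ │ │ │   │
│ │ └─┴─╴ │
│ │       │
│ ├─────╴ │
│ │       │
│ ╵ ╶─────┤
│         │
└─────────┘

Finding longest simple path using DFS:
Start: (0, 0)
Longest path visits 16 cells
Path: A → down → down → down → down → right → up → right → right → right → up → up → left → up → left → down

Solution:

┌─┬─┬─────┐
│A│ │↓ ↰  │
│ │ │ ╷ ╶─┤
│↓│ │B│↑ ↰│
│ │ └─┴─╴ │
│↓│      ↑│
│ ├─────╴ │
│↓│↱ → → ↑│
│ ╵ ╶─────┤
│↳ ↑      │
└─────────┘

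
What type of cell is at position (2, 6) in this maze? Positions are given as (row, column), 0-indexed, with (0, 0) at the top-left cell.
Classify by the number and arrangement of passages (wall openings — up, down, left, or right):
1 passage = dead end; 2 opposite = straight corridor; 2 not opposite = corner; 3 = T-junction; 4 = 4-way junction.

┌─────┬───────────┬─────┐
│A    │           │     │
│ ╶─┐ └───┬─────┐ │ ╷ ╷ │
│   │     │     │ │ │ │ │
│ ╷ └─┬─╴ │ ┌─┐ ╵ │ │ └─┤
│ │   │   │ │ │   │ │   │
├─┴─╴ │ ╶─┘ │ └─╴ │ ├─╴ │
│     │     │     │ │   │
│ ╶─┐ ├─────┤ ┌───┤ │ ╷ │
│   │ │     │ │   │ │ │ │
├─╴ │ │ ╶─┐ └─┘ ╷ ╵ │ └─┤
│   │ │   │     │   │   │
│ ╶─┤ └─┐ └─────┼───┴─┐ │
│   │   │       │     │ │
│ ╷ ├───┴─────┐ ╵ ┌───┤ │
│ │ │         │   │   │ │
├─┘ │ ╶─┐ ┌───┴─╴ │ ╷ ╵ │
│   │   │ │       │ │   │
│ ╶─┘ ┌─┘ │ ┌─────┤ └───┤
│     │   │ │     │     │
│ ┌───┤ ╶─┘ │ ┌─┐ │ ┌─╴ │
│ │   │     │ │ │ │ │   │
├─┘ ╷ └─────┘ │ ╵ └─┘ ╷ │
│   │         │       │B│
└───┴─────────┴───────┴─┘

Checking cell at (2, 6):
Number of passages: 1
Cell type: dead end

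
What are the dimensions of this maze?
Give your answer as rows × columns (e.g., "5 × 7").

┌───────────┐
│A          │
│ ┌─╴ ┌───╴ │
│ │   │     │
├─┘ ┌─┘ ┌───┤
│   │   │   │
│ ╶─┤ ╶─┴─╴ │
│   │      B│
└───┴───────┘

Counting the maze dimensions:
Rows (vertical): 4
Columns (horizontal): 6
Dimensions: 4 × 6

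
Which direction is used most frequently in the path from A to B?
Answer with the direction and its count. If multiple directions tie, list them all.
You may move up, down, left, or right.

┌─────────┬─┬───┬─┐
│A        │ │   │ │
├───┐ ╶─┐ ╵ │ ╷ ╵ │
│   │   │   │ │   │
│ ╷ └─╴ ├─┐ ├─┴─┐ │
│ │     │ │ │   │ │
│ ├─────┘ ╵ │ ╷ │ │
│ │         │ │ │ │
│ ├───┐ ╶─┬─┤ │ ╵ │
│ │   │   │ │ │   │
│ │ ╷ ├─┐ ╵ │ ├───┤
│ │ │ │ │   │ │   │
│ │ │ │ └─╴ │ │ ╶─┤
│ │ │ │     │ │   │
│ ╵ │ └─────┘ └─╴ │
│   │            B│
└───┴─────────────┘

Directions: right, right, down, right, down, left, left, up, left, down, down, down, down, down, down, right, up, up, up, right, down, down, down, right, right, right, right, right, right
Counts: {'right': 11, 'down': 11, 'left': 3, 'up': 4}
Most common: down and right (tied at 11 times each)

Solution:

┌─────────┬─┬───┬─┐
│A → ↓    │ │   │ │
├───┐ ╶─┐ ╵ │ ╷ ╵ │
│↓ ↰│↳ ↓│   │ │   │
│ ╷ └─╴ ├─┐ ├─┴─┐ │
│↓│↑ ← ↲│ │ │   │ │
│ ├─────┘ ╵ │ ╷ │ │
│↓│         │ │ │ │
│ ├───┐ ╶─┬─┤ │ ╵ │
│↓│↱ ↓│   │ │ │   │
│ │ ╷ ├─┐ ╵ │ ├───┤
│↓│↑│↓│ │   │ │   │
│ │ │ │ └─╴ │ │ ╶─┤
│↓│↑│↓│     │ │   │
│ ╵ │ └─────┘ └─╴ │
│↳ ↑│↳ → → → → → B│
└───┴─────────────┘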